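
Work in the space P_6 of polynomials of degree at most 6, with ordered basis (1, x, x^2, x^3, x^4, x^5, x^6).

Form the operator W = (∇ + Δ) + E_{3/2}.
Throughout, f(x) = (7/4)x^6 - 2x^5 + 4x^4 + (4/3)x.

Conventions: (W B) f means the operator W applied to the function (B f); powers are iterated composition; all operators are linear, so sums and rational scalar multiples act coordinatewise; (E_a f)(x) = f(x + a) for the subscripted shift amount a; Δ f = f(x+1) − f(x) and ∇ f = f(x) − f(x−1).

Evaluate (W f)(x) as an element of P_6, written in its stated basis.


g(x) = (7/4)x^6 + (139/4)x^5 + (449/16)x^4 + (1593/8)x^3 + (5081/64)x^2 + (26389/192)x + 19709/768

∇ f = (21/2)x^5 - (145/4)x^4 + 71x^3 - (281/4)x^2 + (73/2)x - 77/12
Δ f = (21/2)x^5 + (65/4)x^4 + 31x^3 + (121/4)x^2 + (33/2)x + 61/12
(∇ + Δ) f = 21x^5 - 20x^4 + 102x^3 - 40x^2 + 53x - 4/3
E_{3/2} f = (7/4)x^6 + (55/4)x^5 + (769/16)x^4 + (777/8)x^3 + (7641/64)x^2 + (16213/192)x + 6911/256
((∇ + Δ) + E_{3/2}) f = (7/4)x^6 + (139/4)x^5 + (449/16)x^4 + (1593/8)x^3 + (5081/64)x^2 + (26389/192)x + 19709/768


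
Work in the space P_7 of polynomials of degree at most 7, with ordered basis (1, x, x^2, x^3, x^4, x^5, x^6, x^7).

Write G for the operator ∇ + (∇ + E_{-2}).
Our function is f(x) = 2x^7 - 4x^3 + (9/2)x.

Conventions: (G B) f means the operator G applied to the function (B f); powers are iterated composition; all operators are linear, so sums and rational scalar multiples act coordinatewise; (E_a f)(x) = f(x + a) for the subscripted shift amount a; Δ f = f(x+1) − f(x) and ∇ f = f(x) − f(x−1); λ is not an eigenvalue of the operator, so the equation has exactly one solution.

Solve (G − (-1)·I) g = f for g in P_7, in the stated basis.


g(x) = x^7 - 21x^5 + 105x^4 - 37x^3 - 945x^2 + (7565/4)x - 153

write g with unknown coordinates in the stated basis and equate coefficients in (G − (-1)·I) g = f
solving from the highest basis element down gives g = x^7 - 21x^5 + 105x^4 - 37x^3 - 945x^2 + (7565/4)x - 153
check: G g = x^7 + 21x^5 - 105x^4 + 33x^3 + 945x^2 - (7547/4)x + 153
so G g − (-1)·g = 2x^7 - 4x^3 + (9/2)x = f ✓


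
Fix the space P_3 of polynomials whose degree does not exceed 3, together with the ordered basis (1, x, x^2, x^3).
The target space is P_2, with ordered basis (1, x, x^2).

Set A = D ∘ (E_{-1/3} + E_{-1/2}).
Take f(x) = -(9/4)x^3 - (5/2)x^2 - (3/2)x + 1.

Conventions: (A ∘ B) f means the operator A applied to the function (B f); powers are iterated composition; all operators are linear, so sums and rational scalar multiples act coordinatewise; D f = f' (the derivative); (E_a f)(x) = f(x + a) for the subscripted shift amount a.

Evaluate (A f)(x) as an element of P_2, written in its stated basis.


E_{-1/3} f = -(9/4)x^3 - (1/4)x^2 - (7/12)x + 47/36
E_{-1/2} f = -(9/4)x^3 + (7/8)x^2 - (11/16)x + 45/32
(E_{-1/3} + E_{-1/2}) f = -(9/2)x^3 + (5/8)x^2 - (61/48)x + 781/288
D (E_{-1/3} + E_{-1/2}) f = -(27/2)x^2 + (5/4)x - 61/48

g(x) = -(27/2)x^2 + (5/4)x - 61/48


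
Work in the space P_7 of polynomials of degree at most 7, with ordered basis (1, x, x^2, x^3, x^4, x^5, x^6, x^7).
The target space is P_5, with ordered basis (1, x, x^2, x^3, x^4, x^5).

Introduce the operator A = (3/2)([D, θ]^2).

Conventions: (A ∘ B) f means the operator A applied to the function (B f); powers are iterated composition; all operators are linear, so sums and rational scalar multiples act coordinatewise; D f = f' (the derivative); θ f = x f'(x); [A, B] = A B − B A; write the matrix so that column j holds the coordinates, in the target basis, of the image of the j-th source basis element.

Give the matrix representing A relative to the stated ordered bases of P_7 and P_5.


image of 1: 0
image of x: 0
image of x^2: 3
image of x^3: 9x
image of x^4: 18x^2
image of x^5: 30x^3
image of x^6: 45x^4
image of x^7: 63x^5
each image's coordinates form column j of the matrix

the matrix is [[0, 0, 3, 0, 0, 0, 0, 0]; [0, 0, 0, 9, 0, 0, 0, 0]; [0, 0, 0, 0, 18, 0, 0, 0]; [0, 0, 0, 0, 0, 30, 0, 0]; [0, 0, 0, 0, 0, 0, 45, 0]; [0, 0, 0, 0, 0, 0, 0, 63]] (rows listed top to bottom)


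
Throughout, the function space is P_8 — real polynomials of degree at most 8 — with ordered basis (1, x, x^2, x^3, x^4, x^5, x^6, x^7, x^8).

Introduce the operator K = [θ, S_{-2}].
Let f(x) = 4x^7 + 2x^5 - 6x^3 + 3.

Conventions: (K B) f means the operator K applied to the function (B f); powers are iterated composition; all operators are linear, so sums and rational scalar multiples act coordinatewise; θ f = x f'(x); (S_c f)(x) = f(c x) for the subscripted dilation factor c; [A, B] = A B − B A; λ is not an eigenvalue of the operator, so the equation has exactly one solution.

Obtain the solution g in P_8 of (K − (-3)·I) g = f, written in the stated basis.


the result is g(x) = (4/3)x^7 + (2/3)x^5 - 2x^3 + 1

write g with unknown coordinates in the stated basis and equate coefficients in (K − (-3)·I) g = f
solving from the highest basis element down gives g = (4/3)x^7 + (2/3)x^5 - 2x^3 + 1
check: K g = 0
so K g − (-3)·g = 4x^7 + 2x^5 - 6x^3 + 3 = f ✓


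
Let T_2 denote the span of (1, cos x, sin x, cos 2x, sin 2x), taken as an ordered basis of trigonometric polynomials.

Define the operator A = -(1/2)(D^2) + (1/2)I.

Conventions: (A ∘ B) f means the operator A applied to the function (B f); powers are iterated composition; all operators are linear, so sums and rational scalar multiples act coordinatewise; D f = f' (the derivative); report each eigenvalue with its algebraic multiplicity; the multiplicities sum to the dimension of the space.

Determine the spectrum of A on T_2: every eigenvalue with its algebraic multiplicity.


image of 1: 1/2
image of cos x: cos x
image of sin x: sin x
image of cos 2x: (5/2)cos 2x
image of sin 2x: (5/2)sin 2x
the matrix is diagonal; its diagonal is (1/2, 1, 1, 5/2, 5/2)
for a triangular matrix the eigenvalues are the diagonal entries, with algebraic multiplicity their repetition count

λ = 1/2 (multiplicity 1), λ = 1 (multiplicity 2), λ = 5/2 (multiplicity 2)


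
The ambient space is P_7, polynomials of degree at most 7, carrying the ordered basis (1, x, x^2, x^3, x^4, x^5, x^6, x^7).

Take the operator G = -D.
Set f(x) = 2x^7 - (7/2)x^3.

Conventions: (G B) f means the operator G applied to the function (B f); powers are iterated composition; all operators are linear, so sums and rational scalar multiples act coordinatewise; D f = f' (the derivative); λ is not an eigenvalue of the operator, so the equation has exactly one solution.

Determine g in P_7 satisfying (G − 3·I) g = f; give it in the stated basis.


write g with unknown coordinates in the stated basis and equate coefficients in (G − 3·I) g = f
solving from the highest basis element down gives g = -(2/3)x^7 + (14/9)x^6 - (28/9)x^5 + (140/27)x^4 - (931/162)x^3 + (931/162)x^2 - (931/243)x + 931/729
check: G g = (14/3)x^6 - (28/3)x^5 + (140/9)x^4 - (560/27)x^3 + (931/54)x^2 - (931/81)x + 931/243
so G g − 3·g = 2x^7 - (7/2)x^3 = f ✓

g(x) = -(2/3)x^7 + (14/9)x^6 - (28/9)x^5 + (140/27)x^4 - (931/162)x^3 + (931/162)x^2 - (931/243)x + 931/729


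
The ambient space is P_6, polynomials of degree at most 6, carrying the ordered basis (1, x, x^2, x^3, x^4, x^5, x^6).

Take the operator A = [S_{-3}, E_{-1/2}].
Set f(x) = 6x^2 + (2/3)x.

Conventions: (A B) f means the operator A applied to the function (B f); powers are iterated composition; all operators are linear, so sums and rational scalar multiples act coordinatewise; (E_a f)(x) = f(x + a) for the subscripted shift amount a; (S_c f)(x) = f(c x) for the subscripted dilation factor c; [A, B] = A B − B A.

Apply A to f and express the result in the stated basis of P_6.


E_{-1/2} f = 6x^2 - (16/3)x + 7/6
S_{-3} E_{-1/2} f = 54x^2 + 16x + 7/6
S_{-3} f = 54x^2 - 2x
E_{-1/2} S_{-3} f = 54x^2 - 56x + 29/2
[S_{-3}, E_{-1/2}] f = 72x - 40/3

the image equals g(x) = 72x - 40/3


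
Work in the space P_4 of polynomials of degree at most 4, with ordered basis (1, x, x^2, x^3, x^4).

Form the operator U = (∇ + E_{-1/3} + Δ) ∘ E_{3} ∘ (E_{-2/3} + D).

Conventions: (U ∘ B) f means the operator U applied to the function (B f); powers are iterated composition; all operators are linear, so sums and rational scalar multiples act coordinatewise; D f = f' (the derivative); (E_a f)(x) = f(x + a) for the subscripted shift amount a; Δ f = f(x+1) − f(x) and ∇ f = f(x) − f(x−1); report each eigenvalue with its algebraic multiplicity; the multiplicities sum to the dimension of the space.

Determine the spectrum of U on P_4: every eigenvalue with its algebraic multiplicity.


λ = 1 (multiplicity 5)

image of 1: 1
image of x: x + 5
image of x^2: x^2 + 10x + 68/3
image of x^3: x^3 + 15x^2 + 68x + 100
image of x^4: x^4 + 20x^3 + 136x^2 + 400x + 11776/27
the matrix is upper triangular; its diagonal is (1, 1, 1, 1, 1)
for a triangular matrix the eigenvalues are the diagonal entries, with algebraic multiplicity their repetition count


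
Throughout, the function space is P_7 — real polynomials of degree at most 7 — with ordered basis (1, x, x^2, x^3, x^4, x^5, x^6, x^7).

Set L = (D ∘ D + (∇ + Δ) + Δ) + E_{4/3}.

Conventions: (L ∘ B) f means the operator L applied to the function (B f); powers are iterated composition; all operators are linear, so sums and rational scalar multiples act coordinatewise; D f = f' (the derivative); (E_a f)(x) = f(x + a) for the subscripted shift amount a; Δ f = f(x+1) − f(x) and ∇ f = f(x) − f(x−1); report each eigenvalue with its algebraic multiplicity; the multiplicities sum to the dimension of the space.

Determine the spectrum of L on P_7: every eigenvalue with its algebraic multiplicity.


λ = 1 (multiplicity 8)

image of 1: 1
image of x: x + 13/3
image of x^2: x^2 + (26/3)x + 43/9
image of x^3: x^3 + 13x^2 + (43/3)x + 145/27
image of x^4: x^4 + (52/3)x^3 + (86/3)x^2 + (580/27)x + 337/81
image of x^5: x^5 + (65/3)x^4 + (430/9)x^3 + (1450/27)x^2 + (1685/81)x + 1753/243
image of x^6: x^6 + 26x^5 + (215/3)x^4 + (2900/27)x^3 + (1685/27)x^2 + (3506/81)x + 4825/729
image of x^7: x^7 + (91/3)x^6 + (301/3)x^5 + (5075/27)x^4 + (11795/81)x^3 + (12271/81)x^2 + (33775/729)x + 22945/2187
the matrix is upper triangular; its diagonal is (1, 1, 1, 1, 1, 1, 1, 1)
for a triangular matrix the eigenvalues are the diagonal entries, with algebraic multiplicity their repetition count


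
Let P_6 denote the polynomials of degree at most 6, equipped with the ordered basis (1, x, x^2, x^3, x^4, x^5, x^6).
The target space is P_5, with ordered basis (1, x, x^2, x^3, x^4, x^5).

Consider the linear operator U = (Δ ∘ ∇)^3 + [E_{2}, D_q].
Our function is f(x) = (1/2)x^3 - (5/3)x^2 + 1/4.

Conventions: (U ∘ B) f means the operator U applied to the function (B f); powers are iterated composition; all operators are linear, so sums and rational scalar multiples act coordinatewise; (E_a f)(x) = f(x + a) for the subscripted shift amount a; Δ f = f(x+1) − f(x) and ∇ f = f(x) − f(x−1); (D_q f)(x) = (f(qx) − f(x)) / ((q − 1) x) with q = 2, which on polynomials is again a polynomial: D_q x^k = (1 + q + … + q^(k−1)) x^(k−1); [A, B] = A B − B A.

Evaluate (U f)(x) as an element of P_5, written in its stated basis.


the image equals g(x) = 5x + 14/3

∇ f = (3/2)x^2 - (29/6)x + 13/6
Δ ∇ f = 3x - 10/3
∇ (Δ ∘ ∇) f = 3
Δ ∇ (Δ ∘ ∇) f = 0
∇ (Δ ∘ ∇) (Δ ∘ ∇) f = 0
Δ ∇ (Δ ∘ ∇) (Δ ∘ ∇) f = 0
D_q f = (7/2)x^2 - 5x
E_{2} D_q f = (7/2)x^2 + 9x + 4
E_{2} f = (1/2)x^3 + (4/3)x^2 - (2/3)x - 29/12
D_q E_{2} f = (7/2)x^2 + 4x - 2/3
[E_{2}, D_q] f = 5x + 14/3
((Δ ∘ ∇)^3 + [E_{2}, D_q]) f = 5x + 14/3


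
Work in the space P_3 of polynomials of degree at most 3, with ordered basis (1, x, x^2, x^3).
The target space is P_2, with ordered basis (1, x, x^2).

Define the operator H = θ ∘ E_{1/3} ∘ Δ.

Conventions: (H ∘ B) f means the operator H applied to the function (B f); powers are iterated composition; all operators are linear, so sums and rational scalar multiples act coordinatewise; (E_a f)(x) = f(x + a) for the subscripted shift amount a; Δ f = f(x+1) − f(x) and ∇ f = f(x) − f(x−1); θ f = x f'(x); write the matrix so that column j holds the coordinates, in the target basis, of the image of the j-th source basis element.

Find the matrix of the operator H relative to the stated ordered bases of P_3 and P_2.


image of 1: 0
image of x: 0
image of x^2: 2x
image of x^3: 6x^2 + 5x
each image's coordinates form column j of the matrix

the matrix is [[0, 0, 0, 0]; [0, 0, 2, 5]; [0, 0, 0, 6]] (rows listed top to bottom)


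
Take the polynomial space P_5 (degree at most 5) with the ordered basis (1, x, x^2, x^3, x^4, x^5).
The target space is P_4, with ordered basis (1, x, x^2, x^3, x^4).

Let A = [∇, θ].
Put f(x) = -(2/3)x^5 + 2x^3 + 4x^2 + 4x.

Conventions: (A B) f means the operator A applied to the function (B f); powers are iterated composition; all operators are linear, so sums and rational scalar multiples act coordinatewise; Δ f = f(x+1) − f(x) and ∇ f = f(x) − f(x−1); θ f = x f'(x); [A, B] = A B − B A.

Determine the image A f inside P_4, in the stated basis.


the result is g(x) = -(10/3)x^4 + (40/3)x^3 - 14x^2 + (28/3)x - 4/3

θ f = -(10/3)x^5 + 6x^3 + 8x^2 + 4x
∇ θ f = -(50/3)x^4 + (100/3)x^3 - (46/3)x^2 + (44/3)x - 4/3
∇ f = -(10/3)x^4 + (20/3)x^3 - (2/3)x^2 + (16/3)x + 4/3
θ ∇ f = -(40/3)x^4 + 20x^3 - (4/3)x^2 + (16/3)x
[∇, θ] f = -(10/3)x^4 + (40/3)x^3 - 14x^2 + (28/3)x - 4/3


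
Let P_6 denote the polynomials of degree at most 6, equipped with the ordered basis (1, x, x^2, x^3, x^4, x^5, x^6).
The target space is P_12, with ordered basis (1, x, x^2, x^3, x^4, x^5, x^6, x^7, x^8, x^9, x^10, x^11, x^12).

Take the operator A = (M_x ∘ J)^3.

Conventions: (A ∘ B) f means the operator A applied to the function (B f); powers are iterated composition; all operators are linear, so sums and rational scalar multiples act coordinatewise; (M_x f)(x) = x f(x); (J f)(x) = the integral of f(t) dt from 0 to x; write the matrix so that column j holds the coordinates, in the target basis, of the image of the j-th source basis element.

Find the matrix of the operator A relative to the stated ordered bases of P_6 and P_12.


the matrix is [[0, 0, 0, 0, 0, 0, 0]; [0, 0, 0, 0, 0, 0, 0]; [0, 0, 0, 0, 0, 0, 0]; [0, 0, 0, 0, 0, 0, 0]; [0, 0, 0, 0, 0, 0, 0]; [0, 0, 0, 0, 0, 0, 0]; [1/15, 0, 0, 0, 0, 0, 0]; [0, 1/48, 0, 0, 0, 0, 0]; [0, 0, 1/105, 0, 0, 0, 0]; [0, 0, 0, 1/192, 0, 0, 0]; [0, 0, 0, 0, 1/315, 0, 0]; [0, 0, 0, 0, 0, 1/480, 0]; [0, 0, 0, 0, 0, 0, 1/693]] (rows listed top to bottom)

image of 1: (1/15)x^6
image of x: (1/48)x^7
image of x^2: (1/105)x^8
image of x^3: (1/192)x^9
image of x^4: (1/315)x^10
image of x^5: (1/480)x^11
image of x^6: (1/693)x^12
each image's coordinates form column j of the matrix


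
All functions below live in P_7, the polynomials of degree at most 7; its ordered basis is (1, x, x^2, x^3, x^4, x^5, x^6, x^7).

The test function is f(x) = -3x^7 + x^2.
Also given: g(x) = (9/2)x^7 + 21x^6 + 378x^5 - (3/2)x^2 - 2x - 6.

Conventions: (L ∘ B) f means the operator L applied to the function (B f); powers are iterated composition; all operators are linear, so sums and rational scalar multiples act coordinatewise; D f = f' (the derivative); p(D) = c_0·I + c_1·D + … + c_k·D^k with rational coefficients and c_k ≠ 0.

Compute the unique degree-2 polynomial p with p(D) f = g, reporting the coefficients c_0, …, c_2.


D^0 f = -3x^7 + x^2
D^1 f = -21x^6 + 2x
D^2 f = -126x^5 + 2
matching coefficients of g against c_0 f + c_1 Df + … from the top degree down determines the c_i
solution: c_0 = -3/2, c_1 = -1, c_2 = -3

c_0 = -3/2, c_1 = -1, c_2 = -3


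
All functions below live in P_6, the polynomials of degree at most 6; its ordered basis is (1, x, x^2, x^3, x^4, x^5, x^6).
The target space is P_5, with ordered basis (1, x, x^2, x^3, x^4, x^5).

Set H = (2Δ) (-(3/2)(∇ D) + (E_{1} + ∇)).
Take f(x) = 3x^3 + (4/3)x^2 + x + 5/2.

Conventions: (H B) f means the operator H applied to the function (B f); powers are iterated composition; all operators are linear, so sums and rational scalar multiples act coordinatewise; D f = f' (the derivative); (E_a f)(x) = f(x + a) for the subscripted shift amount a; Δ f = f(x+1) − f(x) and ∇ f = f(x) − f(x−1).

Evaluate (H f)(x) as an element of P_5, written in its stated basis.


D f = 9x^2 + (8/3)x + 1
∇ D f = 18x - 19/3
(-(3/2)(∇ D)) f = -27x + 19/2
E_{1} f = 3x^3 + (31/3)x^2 + (38/3)x + 47/6
∇ f = 9x^2 - (19/3)x + 8/3
(E_{1} + ∇) f = 3x^3 + (58/3)x^2 + (19/3)x + 21/2
(-(3/2)(∇ D) + (E_{1} + ∇)) f = 3x^3 + (58/3)x^2 - (62/3)x + 20
Δ (-(3/2)(∇ D) + (E_{1} + ∇)) f = 9x^2 + (143/3)x + 5/3
(2Δ) (-(3/2)(∇ D) + (E_{1} + ∇)) f = 18x^2 + (286/3)x + 10/3

the result is g(x) = 18x^2 + (286/3)x + 10/3


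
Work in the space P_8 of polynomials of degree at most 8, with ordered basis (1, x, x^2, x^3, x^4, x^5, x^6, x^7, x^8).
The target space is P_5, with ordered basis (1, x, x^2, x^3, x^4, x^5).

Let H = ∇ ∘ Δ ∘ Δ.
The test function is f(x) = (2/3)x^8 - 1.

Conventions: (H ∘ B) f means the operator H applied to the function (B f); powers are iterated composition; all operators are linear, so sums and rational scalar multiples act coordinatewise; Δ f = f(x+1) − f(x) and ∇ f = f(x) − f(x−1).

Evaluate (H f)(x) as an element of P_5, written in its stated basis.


Δ f = (16/3)x^7 + (56/3)x^6 + (112/3)x^5 + (140/3)x^4 + (112/3)x^3 + (56/3)x^2 + (16/3)x + 2/3
Δ Δ f = (112/3)x^6 + 224x^5 + (1960/3)x^4 + 1120x^3 + (3472/3)x^2 + 672x + 508/3
∇ Δ Δ f = 224x^5 + 560x^4 + 1120x^3 + 1120x^2 + 672x + 168

the result is g(x) = 224x^5 + 560x^4 + 1120x^3 + 1120x^2 + 672x + 168


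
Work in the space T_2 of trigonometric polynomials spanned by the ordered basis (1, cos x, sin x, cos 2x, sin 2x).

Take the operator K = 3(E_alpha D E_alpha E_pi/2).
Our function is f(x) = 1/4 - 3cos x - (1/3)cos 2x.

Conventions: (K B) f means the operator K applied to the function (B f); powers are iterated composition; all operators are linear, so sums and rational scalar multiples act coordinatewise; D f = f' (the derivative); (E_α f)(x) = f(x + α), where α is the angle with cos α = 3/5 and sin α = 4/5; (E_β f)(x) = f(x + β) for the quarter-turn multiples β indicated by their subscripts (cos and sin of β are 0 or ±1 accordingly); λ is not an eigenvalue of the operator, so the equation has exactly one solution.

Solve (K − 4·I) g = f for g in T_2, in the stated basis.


g(x) = -1/16 + (237/457)cos x + (216/457)sin x + (1129/36471)cos 2x - (527/24314)sin 2x

write g with unknown coordinates in the stated basis and equate coefficients in (K − 4·I) g = f
solving from the highest basis element down gives g = -1/16 + (237/457)cos x + (216/457)sin x + (1129/36471)cos 2x - (527/24314)sin 2x
check: K g = -(423/457)cos x + (864/457)sin x - (2547/12157)cos 2x - (1054/12157)sin 2x
so K g − 4·g = 1/4 - 3cos x - (1/3)cos 2x = f ✓


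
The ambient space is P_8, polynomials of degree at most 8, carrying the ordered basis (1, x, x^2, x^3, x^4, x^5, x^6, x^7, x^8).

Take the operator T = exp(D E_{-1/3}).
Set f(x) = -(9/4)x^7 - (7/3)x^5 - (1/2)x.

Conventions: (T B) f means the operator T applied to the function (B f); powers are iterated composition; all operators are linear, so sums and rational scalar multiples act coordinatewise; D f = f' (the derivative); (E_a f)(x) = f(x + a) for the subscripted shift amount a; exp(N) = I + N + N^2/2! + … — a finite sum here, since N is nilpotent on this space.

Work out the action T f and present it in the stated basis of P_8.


the result is g(x) = -(9/4)x^7 - (63/4)x^6 - (217/12)x^5 + (245/6)x^4 + (1085/36)x^3 - (469/9)x^2 - (1429/324)x + 2011/243

order-1 term: -(63/4)x^6 + (63/2)x^5 - (455/12)x^4 + (245/9)x^3 - (385/36)x^2 + (343/162)x - 647/972
order-2 term: -(189/4)x^5 + (315/2)x^4 - (700/3)x^3 + (560/3)x^2 - (700/9)x + 1064/81
order-3 term: -(315/4)x^4 + 315x^3 - (2975/6)x^2 + (1085/3)x - 1225/12
order-4 term: -(315/4)x^3 + 315x^2 - (1295/3)x + 1820/9
order-5 term: -(189/4)x^2 + (315/2)x - 1603/12
order-6 term: -(63/4)x + 63/2
order-7 term: -9/4
the series for exp(D E_{-1/3}) f terminates at order 7
exp(D E_{-1/3}) f = -(9/4)x^7 - (63/4)x^6 - (217/12)x^5 + (245/6)x^4 + (1085/36)x^3 - (469/9)x^2 - (1429/324)x + 2011/243


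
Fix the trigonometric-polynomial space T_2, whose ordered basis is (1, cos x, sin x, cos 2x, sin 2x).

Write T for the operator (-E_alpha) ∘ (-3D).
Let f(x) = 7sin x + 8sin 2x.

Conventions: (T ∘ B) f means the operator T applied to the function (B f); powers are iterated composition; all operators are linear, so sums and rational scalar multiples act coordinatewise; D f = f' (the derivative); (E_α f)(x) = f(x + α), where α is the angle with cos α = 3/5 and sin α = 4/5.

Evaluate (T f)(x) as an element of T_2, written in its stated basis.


D f = 7cos x + 16cos 2x
(-3D) f = -21cos x - 48cos 2x
E_alpha (-3D) f = -(63/5)cos x + (84/5)sin x + (336/25)cos 2x + (1152/25)sin 2x
(-E_alpha) (-3D) f = (63/5)cos x - (84/5)sin x - (336/25)cos 2x - (1152/25)sin 2x

the result is g(x) = (63/5)cos x - (84/5)sin x - (336/25)cos 2x - (1152/25)sin 2x


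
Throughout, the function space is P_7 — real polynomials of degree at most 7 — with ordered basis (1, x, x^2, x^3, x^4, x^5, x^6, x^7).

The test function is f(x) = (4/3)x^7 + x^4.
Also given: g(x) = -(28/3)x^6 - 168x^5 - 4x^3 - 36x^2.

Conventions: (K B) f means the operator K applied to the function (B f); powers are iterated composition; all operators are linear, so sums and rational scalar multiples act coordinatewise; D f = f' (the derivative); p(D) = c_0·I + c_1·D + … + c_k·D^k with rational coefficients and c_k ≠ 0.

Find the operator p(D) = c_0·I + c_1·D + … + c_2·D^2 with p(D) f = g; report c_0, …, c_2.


D^0 f = (4/3)x^7 + x^4
D^1 f = (28/3)x^6 + 4x^3
D^2 f = 56x^5 + 12x^2
matching coefficients of g against c_0 f + c_1 Df + … from the top degree down determines the c_i
solution: c_0 = 0, c_1 = -1, c_2 = -3

c_0 = 0, c_1 = -1, c_2 = -3


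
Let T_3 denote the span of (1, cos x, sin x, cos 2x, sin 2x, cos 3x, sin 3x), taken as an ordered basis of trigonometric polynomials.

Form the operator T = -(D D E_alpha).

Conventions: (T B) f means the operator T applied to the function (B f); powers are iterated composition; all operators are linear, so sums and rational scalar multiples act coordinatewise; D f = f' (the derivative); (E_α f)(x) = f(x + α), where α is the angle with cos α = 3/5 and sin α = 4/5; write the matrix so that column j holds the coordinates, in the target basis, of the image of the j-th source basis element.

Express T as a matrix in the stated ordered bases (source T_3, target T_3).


image of 1: 0
image of cos x: (3/5)cos x - (4/5)sin x
image of sin x: (4/5)cos x + (3/5)sin x
image of cos 2x: -(28/25)cos 2x - (96/25)sin 2x
image of sin 2x: (96/25)cos 2x - (28/25)sin 2x
image of cos 3x: -(1053/125)cos 3x - (396/125)sin 3x
image of sin 3x: (396/125)cos 3x - (1053/125)sin 3x
each image's coordinates form column j of the matrix

the matrix is [[0, 0, 0, 0, 0, 0, 0]; [0, 3/5, 4/5, 0, 0, 0, 0]; [0, -4/5, 3/5, 0, 0, 0, 0]; [0, 0, 0, -28/25, 96/25, 0, 0]; [0, 0, 0, -96/25, -28/25, 0, 0]; [0, 0, 0, 0, 0, -1053/125, 396/125]; [0, 0, 0, 0, 0, -396/125, -1053/125]] (rows listed top to bottom)


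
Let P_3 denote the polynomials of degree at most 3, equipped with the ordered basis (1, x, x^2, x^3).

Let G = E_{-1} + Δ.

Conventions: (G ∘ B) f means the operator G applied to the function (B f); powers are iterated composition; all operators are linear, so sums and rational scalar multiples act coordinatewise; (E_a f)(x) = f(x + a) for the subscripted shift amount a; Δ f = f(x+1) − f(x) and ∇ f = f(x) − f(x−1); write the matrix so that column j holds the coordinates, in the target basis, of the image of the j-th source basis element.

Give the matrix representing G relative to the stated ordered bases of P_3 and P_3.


image of 1: 1
image of x: x
image of x^2: x^2 + 2
image of x^3: x^3 + 6x
each image's coordinates form column j of the matrix

the matrix is [[1, 0, 2, 0]; [0, 1, 0, 6]; [0, 0, 1, 0]; [0, 0, 0, 1]] (rows listed top to bottom)


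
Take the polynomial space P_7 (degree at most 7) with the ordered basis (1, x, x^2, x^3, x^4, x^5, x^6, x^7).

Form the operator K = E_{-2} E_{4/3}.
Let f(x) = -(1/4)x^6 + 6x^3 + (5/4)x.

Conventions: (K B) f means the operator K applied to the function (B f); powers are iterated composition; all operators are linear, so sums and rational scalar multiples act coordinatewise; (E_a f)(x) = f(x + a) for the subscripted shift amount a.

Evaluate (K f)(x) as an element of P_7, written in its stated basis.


E_{4/3} f = -(1/4)x^6 - 2x^5 - (20/3)x^4 - (158/27)x^3 + (328/27)x^2 + (8725/324)x + 10559/729
E_{-2} E_{4/3} f = -(1/4)x^6 + x^5 - (5/3)x^4 + (202/27)x^3 - (344/27)x^2 + (3061/324)x - 3839/1458

g(x) = -(1/4)x^6 + x^5 - (5/3)x^4 + (202/27)x^3 - (344/27)x^2 + (3061/324)x - 3839/1458


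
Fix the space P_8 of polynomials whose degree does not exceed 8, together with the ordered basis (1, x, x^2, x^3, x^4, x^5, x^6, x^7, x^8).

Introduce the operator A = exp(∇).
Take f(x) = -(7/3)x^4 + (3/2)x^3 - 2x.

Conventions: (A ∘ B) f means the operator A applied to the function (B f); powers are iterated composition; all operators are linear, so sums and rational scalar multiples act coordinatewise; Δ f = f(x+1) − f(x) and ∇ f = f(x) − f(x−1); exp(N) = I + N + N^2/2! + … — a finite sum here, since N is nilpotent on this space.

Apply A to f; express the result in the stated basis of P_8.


order-1 term: -(28/3)x^3 + (37/2)x^2 - (83/6)x + 11/6
order-2 term: -14x^2 + (65/2)x - 125/6
order-3 term: -(28/3)x + 31/2
order-4 term: -7/3
the series for exp(∇) f terminates at order 4
exp(∇) f = -(7/3)x^4 - (47/6)x^3 + (9/2)x^2 + (22/3)x - 35/6

g(x) = -(7/3)x^4 - (47/6)x^3 + (9/2)x^2 + (22/3)x - 35/6


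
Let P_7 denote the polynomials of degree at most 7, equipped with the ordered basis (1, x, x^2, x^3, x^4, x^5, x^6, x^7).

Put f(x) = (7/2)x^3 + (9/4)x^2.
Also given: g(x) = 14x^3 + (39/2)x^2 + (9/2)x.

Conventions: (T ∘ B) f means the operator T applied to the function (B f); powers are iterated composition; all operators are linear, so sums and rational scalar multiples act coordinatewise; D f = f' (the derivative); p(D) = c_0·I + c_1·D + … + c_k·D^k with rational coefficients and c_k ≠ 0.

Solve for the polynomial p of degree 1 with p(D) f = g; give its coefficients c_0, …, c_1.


D^0 f = (7/2)x^3 + (9/4)x^2
D^1 f = (21/2)x^2 + (9/2)x
matching coefficients of g against c_0 f + c_1 Df + … from the top degree down determines the c_i
solution: c_0 = 4, c_1 = 1

c_0 = 4, c_1 = 1


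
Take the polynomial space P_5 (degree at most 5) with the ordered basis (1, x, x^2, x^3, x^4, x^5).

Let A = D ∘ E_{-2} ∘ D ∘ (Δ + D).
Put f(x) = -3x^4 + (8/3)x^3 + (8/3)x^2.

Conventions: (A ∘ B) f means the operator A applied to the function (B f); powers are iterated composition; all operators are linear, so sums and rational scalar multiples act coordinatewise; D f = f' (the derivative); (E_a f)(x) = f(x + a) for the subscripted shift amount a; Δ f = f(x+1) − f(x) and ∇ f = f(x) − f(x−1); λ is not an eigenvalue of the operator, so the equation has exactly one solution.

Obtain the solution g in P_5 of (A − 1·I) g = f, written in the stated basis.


write g with unknown coordinates in the stated basis and equate coefficients in (A − 1·I) g = f
solving from the highest basis element down gives g = 3x^4 - (8/3)x^3 - (8/3)x^2 + 144x - 284
check: A g = 144x - 284
so A g − 1·g = -3x^4 + (8/3)x^3 + (8/3)x^2 = f ✓

the image equals g(x) = 3x^4 - (8/3)x^3 - (8/3)x^2 + 144x - 284


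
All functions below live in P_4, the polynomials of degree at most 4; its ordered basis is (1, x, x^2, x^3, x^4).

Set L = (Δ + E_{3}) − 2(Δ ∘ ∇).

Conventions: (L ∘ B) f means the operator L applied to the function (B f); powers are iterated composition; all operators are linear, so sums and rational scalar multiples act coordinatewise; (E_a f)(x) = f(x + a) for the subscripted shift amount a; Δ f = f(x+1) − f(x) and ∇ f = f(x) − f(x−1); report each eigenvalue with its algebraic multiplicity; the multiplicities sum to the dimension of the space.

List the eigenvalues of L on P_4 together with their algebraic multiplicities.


image of 1: 1
image of x: x + 4
image of x^2: x^2 + 8x + 6
image of x^3: x^3 + 12x^2 + 18x + 28
image of x^4: x^4 + 16x^3 + 36x^2 + 112x + 78
the matrix is upper triangular; its diagonal is (1, 1, 1, 1, 1)
for a triangular matrix the eigenvalues are the diagonal entries, with algebraic multiplicity their repetition count

λ = 1 (multiplicity 5)


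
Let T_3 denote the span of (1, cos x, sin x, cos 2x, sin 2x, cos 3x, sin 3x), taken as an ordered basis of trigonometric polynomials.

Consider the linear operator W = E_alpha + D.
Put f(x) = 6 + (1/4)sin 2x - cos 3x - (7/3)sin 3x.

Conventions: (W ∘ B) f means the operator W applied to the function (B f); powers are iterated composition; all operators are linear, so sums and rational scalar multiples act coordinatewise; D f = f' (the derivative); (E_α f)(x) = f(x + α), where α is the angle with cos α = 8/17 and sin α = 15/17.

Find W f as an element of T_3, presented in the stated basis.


E_alpha f = 6 + (60/289)cos 2x - (161/1156)sin 2x + (6043/4913)cos 3x + (32731/14739)sin 3x
D f = (1/2)cos 2x - 7cos 3x + 3sin 3x
(E_alpha + D) f = 6 + (409/578)cos 2x - (161/1156)sin 2x - (28348/4913)cos 3x + (76948/14739)sin 3x

the result is g(x) = 6 + (409/578)cos 2x - (161/1156)sin 2x - (28348/4913)cos 3x + (76948/14739)sin 3x


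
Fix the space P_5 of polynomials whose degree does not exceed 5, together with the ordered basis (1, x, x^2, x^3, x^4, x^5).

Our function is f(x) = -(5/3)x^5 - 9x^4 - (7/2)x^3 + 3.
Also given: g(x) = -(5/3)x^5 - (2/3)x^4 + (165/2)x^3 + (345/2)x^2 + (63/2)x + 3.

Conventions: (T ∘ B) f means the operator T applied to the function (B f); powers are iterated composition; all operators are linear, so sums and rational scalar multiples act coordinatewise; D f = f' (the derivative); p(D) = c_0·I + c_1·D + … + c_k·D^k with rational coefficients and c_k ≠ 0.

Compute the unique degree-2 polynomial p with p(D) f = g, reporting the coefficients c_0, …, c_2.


c_0 = 1, c_1 = -1, c_2 = -3/2

D^0 f = -(5/3)x^5 - 9x^4 - (7/2)x^3 + 3
D^1 f = -(25/3)x^4 - 36x^3 - (21/2)x^2
D^2 f = -(100/3)x^3 - 108x^2 - 21x
matching coefficients of g against c_0 f + c_1 Df + … from the top degree down determines the c_i
solution: c_0 = 1, c_1 = -1, c_2 = -3/2


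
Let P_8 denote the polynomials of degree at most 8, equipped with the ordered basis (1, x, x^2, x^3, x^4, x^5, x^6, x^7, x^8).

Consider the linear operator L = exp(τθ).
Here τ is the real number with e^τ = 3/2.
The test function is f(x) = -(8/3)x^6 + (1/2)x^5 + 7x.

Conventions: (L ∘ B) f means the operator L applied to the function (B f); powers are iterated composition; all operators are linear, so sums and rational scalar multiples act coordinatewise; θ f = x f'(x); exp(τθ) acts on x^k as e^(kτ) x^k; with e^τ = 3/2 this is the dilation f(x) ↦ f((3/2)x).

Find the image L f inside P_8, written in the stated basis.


g(x) = -(243/8)x^6 + (243/64)x^5 + (21/2)x

exp(τθ) x^k = e^(kτ) x^k; with e^τ = 3/2 this sends x^k to (3/2)^k x^k
x ↦ 3/2 x
x^5 ↦ 243/32 x^5
x^6 ↦ 729/64 x^6
applying this coordinatewise to f: exp(τθ) f = -(243/8)x^6 + (243/64)x^5 + (21/2)x


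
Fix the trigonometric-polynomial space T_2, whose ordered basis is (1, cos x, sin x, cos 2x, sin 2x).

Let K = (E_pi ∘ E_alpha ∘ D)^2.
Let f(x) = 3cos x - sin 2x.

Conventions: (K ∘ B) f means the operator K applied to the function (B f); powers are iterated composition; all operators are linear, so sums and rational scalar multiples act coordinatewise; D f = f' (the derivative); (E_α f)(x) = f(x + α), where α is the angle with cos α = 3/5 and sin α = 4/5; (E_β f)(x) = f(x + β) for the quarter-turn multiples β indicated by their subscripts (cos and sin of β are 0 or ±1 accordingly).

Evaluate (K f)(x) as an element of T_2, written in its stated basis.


the image equals g(x) = (21/25)cos x + (72/25)sin x - (1344/625)cos 2x - (2108/625)sin 2x

D f = -3sin x - 2cos 2x
E_alpha D f = -(12/5)cos x - (9/5)sin x + (14/25)cos 2x + (48/25)sin 2x
E_pi (E_alpha ∘ D) f = (12/5)cos x + (9/5)sin x + (14/25)cos 2x + (48/25)sin 2x
D (E_pi ∘ E_alpha ∘ D) f = (9/5)cos x - (12/5)sin x + (96/25)cos 2x - (28/25)sin 2x
E_alpha D (E_pi ∘ E_alpha ∘ D) f = -(21/25)cos x - (72/25)sin x - (1344/625)cos 2x - (2108/625)sin 2x
E_pi (E_alpha ∘ D) (E_pi ∘ E_alpha ∘ D) f = (21/25)cos x + (72/25)sin x - (1344/625)cos 2x - (2108/625)sin 2x


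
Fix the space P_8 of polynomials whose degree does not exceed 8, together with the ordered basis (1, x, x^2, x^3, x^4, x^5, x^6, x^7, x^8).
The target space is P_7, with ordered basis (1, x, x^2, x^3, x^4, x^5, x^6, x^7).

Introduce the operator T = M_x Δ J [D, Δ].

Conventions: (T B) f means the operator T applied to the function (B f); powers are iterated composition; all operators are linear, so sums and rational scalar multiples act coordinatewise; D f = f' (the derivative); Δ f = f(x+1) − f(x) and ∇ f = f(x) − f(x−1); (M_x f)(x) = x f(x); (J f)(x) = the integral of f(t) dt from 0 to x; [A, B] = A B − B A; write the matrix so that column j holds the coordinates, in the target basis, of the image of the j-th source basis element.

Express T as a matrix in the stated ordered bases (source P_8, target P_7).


the matrix is [[0, 0, 0, 0, 0, 0, 0, 0, 0]; [0, 0, 0, 0, 0, 0, 0, 0, 0]; [0, 0, 0, 0, 0, 0, 0, 0, 0]; [0, 0, 0, 0, 0, 0, 0, 0, 0]; [0, 0, 0, 0, 0, 0, 0, 0, 0]; [0, 0, 0, 0, 0, 0, 0, 0, 0]; [0, 0, 0, 0, 0, 0, 0, 0, 0]; [0, 0, 0, 0, 0, 0, 0, 0, 0]] (rows listed top to bottom)

image of 1: 0
image of x: 0
image of x^2: 0
image of x^3: 0
image of x^4: 0
image of x^5: 0
image of x^6: 0
image of x^7: 0
image of x^8: 0
each image's coordinates form column j of the matrix


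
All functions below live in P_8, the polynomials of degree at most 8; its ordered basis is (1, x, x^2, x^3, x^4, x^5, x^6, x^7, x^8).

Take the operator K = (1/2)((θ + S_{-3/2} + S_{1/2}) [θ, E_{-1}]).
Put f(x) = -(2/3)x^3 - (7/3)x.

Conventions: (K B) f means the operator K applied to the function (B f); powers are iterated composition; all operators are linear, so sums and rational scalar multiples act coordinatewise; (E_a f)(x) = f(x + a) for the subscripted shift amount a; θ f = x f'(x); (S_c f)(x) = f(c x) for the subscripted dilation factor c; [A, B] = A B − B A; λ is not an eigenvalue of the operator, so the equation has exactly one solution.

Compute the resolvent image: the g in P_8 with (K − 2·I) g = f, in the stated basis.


g(x) = (1/3)x^3 + (9/8)x^2 + (7/6)x - 1/24

write g with unknown coordinates in the stated basis and equate coefficients in (K − 2·I) g = f
solving from the highest basis element down gives g = (1/3)x^3 + (9/8)x^2 + (7/6)x - 1/24
check: K g = (9/4)x^2 - 1/12
so K g − 2·g = -(2/3)x^3 - (7/3)x = f ✓


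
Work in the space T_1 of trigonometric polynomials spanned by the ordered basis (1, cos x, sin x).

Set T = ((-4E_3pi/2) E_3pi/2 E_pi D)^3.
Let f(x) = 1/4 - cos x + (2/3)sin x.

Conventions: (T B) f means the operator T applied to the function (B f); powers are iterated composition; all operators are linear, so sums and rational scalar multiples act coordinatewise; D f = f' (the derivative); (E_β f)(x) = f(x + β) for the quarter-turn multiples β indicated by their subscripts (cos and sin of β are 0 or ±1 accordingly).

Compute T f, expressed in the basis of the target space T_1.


the image equals g(x) = (128/3)cos x + 64sin x

D f = (2/3)cos x + sin x
E_pi D f = -(2/3)cos x - sin x
E_3pi/2 E_pi D f = cos x - (2/3)sin x
E_3pi/2 (E_3pi/2 E_pi) D f = (2/3)cos x + sin x
(-4E_3pi/2) (E_3pi/2 E_pi) D f = -(8/3)cos x - 4sin x
D ((-4E_3pi/2) E_3pi/2 E_pi D) f = -4cos x + (8/3)sin x
E_pi D ((-4E_3pi/2) E_3pi/2 E_pi D) f = 4cos x - (8/3)sin x
E_3pi/2 E_pi D ((-4E_3pi/2) E_3pi/2 E_pi D) f = (8/3)cos x + 4sin x
E_3pi/2 (E_3pi/2 E_pi) D ((-4E_3pi/2) E_3pi/2 E_pi D) f = -4cos x + (8/3)sin x
(-4E_3pi/2) (E_3pi/2 E_pi) D ((-4E_3pi/2) E_3pi/2 E_pi D) f = 16cos x - (32/3)sin x
D ((-4E_3pi/2) E_3pi/2 E_pi D) ((-4E_3pi/2) E_3pi/2 E_pi D) f = -(32/3)cos x - 16sin x
E_pi D ((-4E_3pi/2) E_3pi/2 E_pi D) ((-4E_3pi/2) E_3pi/2 E_pi D) f = (32/3)cos x + 16sin x
E_3pi/2 E_pi D ((-4E_3pi/2) E_3pi/2 E_pi D) ((-4E_3pi/2) E_3pi/2 E_pi D) f = -16cos x + (32/3)sin x
E_3pi/2 (E_3pi/2 E_pi) D ((-4E_3pi/2) E_3pi/2 E_pi D) ((-4E_3pi/2) E_3pi/2 E_pi D) f = -(32/3)cos x - 16sin x
(-4E_3pi/2) (E_3pi/2 E_pi) D ((-4E_3pi/2) E_3pi/2 E_pi D) ((-4E_3pi/2) E_3pi/2 E_pi D) f = (128/3)cos x + 64sin x


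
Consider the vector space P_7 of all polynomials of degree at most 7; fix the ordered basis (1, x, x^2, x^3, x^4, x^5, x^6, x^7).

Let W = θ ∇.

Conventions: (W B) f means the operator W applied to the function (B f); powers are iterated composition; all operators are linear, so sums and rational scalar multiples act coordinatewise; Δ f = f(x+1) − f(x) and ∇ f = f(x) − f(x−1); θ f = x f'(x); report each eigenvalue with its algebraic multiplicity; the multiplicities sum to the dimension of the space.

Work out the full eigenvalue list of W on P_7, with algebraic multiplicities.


λ = 0 (multiplicity 8)

image of 1: 0
image of x: 0
image of x^2: 2x
image of x^3: 6x^2 - 3x
image of x^4: 12x^3 - 12x^2 + 4x
image of x^5: 20x^4 - 30x^3 + 20x^2 - 5x
image of x^6: 30x^5 - 60x^4 + 60x^3 - 30x^2 + 6x
image of x^7: 42x^6 - 105x^5 + 140x^4 - 105x^3 + 42x^2 - 7x
the matrix is upper triangular; its diagonal is (0, 0, 0, 0, 0, 0, 0, 0)
for a triangular matrix the eigenvalues are the diagonal entries, with algebraic multiplicity their repetition count


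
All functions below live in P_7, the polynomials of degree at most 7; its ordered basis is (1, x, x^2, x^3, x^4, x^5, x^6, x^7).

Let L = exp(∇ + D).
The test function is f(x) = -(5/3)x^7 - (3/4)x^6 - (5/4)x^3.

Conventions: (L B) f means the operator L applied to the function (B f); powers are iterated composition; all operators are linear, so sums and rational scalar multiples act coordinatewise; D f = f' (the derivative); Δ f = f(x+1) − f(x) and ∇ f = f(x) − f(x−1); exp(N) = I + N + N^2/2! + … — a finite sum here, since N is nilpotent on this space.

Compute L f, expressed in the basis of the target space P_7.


order-1 term: -(70/3)x^6 + 26x^5 - (565/12)x^4 + (130/3)x^3 - (125/4)x^2 + (131/12)x - 13/6
order-2 term: -140x^5 + 305x^4 - (1655/3)x^3 + (2305/4)x^2 - (1070/3)x + 1157/12
order-3 term: -(1400/3)x^4 + 1280x^3 - 2180x^2 + 1960x - 9145/12
order-4 term: -(2800/3)x^3 + 2620x^2 - (10820/3)x + 5885/3
order-5 term: -1120x^2 + 2656x - 6460/3
order-6 term: -(2240/3)x + 1072
order-7 term: -640/3
the series for exp(∇ + D) f terminates at order 7
exp(∇ + D) f = -(5/3)x^7 - (289/12)x^6 - 114x^5 - (835/4)x^4 - (1955/12)x^3 - 135x^2 - (997/12)x - 5/6

the image equals g(x) = -(5/3)x^7 - (289/12)x^6 - 114x^5 - (835/4)x^4 - (1955/12)x^3 - 135x^2 - (997/12)x - 5/6


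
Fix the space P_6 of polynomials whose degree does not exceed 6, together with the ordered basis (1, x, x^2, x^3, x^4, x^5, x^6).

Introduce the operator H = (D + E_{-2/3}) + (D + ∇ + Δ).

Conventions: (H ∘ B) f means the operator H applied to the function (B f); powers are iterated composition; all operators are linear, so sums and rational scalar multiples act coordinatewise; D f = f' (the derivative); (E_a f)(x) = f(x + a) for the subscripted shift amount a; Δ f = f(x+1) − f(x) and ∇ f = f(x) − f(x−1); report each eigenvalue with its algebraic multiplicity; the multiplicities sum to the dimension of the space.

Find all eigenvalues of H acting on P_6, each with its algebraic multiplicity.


image of 1: 1
image of x: x + 10/3
image of x^2: x^2 + (20/3)x + 4/9
image of x^3: x^3 + 10x^2 + (4/3)x + 46/27
image of x^4: x^4 + (40/3)x^3 + (8/3)x^2 + (184/27)x + 16/81
image of x^5: x^5 + (50/3)x^4 + (40/9)x^3 + (460/27)x^2 + (80/81)x + 454/243
image of x^6: x^6 + 20x^5 + (20/3)x^4 + (920/27)x^3 + (80/27)x^2 + (908/81)x + 64/729
the matrix is upper triangular; its diagonal is (1, 1, 1, 1, 1, 1, 1)
for a triangular matrix the eigenvalues are the diagonal entries, with algebraic multiplicity their repetition count

λ = 1 (multiplicity 7)
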